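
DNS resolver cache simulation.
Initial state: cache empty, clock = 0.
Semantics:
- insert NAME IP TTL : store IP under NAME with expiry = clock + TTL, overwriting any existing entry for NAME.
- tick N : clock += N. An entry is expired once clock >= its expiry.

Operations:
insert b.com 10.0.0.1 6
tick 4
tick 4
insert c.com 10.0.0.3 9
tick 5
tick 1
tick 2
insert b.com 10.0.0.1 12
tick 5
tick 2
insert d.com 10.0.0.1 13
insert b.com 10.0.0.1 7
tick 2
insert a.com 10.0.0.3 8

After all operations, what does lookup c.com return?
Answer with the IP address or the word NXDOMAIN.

Answer: NXDOMAIN

Derivation:
Op 1: insert b.com -> 10.0.0.1 (expiry=0+6=6). clock=0
Op 2: tick 4 -> clock=4.
Op 3: tick 4 -> clock=8. purged={b.com}
Op 4: insert c.com -> 10.0.0.3 (expiry=8+9=17). clock=8
Op 5: tick 5 -> clock=13.
Op 6: tick 1 -> clock=14.
Op 7: tick 2 -> clock=16.
Op 8: insert b.com -> 10.0.0.1 (expiry=16+12=28). clock=16
Op 9: tick 5 -> clock=21. purged={c.com}
Op 10: tick 2 -> clock=23.
Op 11: insert d.com -> 10.0.0.1 (expiry=23+13=36). clock=23
Op 12: insert b.com -> 10.0.0.1 (expiry=23+7=30). clock=23
Op 13: tick 2 -> clock=25.
Op 14: insert a.com -> 10.0.0.3 (expiry=25+8=33). clock=25
lookup c.com: not in cache (expired or never inserted)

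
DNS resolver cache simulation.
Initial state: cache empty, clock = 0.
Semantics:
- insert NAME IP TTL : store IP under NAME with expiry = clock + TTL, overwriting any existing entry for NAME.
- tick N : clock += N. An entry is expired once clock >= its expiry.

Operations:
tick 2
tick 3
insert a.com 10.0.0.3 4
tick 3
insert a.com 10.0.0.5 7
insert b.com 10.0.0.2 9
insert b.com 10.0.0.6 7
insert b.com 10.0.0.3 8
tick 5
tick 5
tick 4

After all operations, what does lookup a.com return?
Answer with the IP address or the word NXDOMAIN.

Answer: NXDOMAIN

Derivation:
Op 1: tick 2 -> clock=2.
Op 2: tick 3 -> clock=5.
Op 3: insert a.com -> 10.0.0.3 (expiry=5+4=9). clock=5
Op 4: tick 3 -> clock=8.
Op 5: insert a.com -> 10.0.0.5 (expiry=8+7=15). clock=8
Op 6: insert b.com -> 10.0.0.2 (expiry=8+9=17). clock=8
Op 7: insert b.com -> 10.0.0.6 (expiry=8+7=15). clock=8
Op 8: insert b.com -> 10.0.0.3 (expiry=8+8=16). clock=8
Op 9: tick 5 -> clock=13.
Op 10: tick 5 -> clock=18. purged={a.com,b.com}
Op 11: tick 4 -> clock=22.
lookup a.com: not in cache (expired or never inserted)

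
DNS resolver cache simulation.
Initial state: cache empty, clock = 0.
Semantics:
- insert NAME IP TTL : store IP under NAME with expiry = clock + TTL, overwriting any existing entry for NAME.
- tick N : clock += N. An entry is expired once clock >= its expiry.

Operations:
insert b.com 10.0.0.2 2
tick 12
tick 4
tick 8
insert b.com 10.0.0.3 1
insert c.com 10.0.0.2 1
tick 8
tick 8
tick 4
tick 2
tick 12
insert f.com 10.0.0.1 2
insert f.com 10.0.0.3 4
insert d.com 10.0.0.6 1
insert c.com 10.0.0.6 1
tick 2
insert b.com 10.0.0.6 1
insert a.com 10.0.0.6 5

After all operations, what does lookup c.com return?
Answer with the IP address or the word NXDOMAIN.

Op 1: insert b.com -> 10.0.0.2 (expiry=0+2=2). clock=0
Op 2: tick 12 -> clock=12. purged={b.com}
Op 3: tick 4 -> clock=16.
Op 4: tick 8 -> clock=24.
Op 5: insert b.com -> 10.0.0.3 (expiry=24+1=25). clock=24
Op 6: insert c.com -> 10.0.0.2 (expiry=24+1=25). clock=24
Op 7: tick 8 -> clock=32. purged={b.com,c.com}
Op 8: tick 8 -> clock=40.
Op 9: tick 4 -> clock=44.
Op 10: tick 2 -> clock=46.
Op 11: tick 12 -> clock=58.
Op 12: insert f.com -> 10.0.0.1 (expiry=58+2=60). clock=58
Op 13: insert f.com -> 10.0.0.3 (expiry=58+4=62). clock=58
Op 14: insert d.com -> 10.0.0.6 (expiry=58+1=59). clock=58
Op 15: insert c.com -> 10.0.0.6 (expiry=58+1=59). clock=58
Op 16: tick 2 -> clock=60. purged={c.com,d.com}
Op 17: insert b.com -> 10.0.0.6 (expiry=60+1=61). clock=60
Op 18: insert a.com -> 10.0.0.6 (expiry=60+5=65). clock=60
lookup c.com: not in cache (expired or never inserted)

Answer: NXDOMAIN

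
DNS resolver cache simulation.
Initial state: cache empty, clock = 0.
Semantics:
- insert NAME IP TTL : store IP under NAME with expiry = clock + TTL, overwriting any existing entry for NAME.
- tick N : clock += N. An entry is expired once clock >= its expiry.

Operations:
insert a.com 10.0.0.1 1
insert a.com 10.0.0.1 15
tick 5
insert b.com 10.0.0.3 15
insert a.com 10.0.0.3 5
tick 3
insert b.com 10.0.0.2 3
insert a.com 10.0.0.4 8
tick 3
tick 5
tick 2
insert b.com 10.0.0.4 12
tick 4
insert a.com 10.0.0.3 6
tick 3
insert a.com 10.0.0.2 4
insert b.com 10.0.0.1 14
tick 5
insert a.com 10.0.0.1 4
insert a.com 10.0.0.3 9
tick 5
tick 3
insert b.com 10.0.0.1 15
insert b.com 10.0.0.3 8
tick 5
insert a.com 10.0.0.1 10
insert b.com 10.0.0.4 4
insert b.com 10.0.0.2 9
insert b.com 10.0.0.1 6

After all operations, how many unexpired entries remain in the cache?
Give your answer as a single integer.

Op 1: insert a.com -> 10.0.0.1 (expiry=0+1=1). clock=0
Op 2: insert a.com -> 10.0.0.1 (expiry=0+15=15). clock=0
Op 3: tick 5 -> clock=5.
Op 4: insert b.com -> 10.0.0.3 (expiry=5+15=20). clock=5
Op 5: insert a.com -> 10.0.0.3 (expiry=5+5=10). clock=5
Op 6: tick 3 -> clock=8.
Op 7: insert b.com -> 10.0.0.2 (expiry=8+3=11). clock=8
Op 8: insert a.com -> 10.0.0.4 (expiry=8+8=16). clock=8
Op 9: tick 3 -> clock=11. purged={b.com}
Op 10: tick 5 -> clock=16. purged={a.com}
Op 11: tick 2 -> clock=18.
Op 12: insert b.com -> 10.0.0.4 (expiry=18+12=30). clock=18
Op 13: tick 4 -> clock=22.
Op 14: insert a.com -> 10.0.0.3 (expiry=22+6=28). clock=22
Op 15: tick 3 -> clock=25.
Op 16: insert a.com -> 10.0.0.2 (expiry=25+4=29). clock=25
Op 17: insert b.com -> 10.0.0.1 (expiry=25+14=39). clock=25
Op 18: tick 5 -> clock=30. purged={a.com}
Op 19: insert a.com -> 10.0.0.1 (expiry=30+4=34). clock=30
Op 20: insert a.com -> 10.0.0.3 (expiry=30+9=39). clock=30
Op 21: tick 5 -> clock=35.
Op 22: tick 3 -> clock=38.
Op 23: insert b.com -> 10.0.0.1 (expiry=38+15=53). clock=38
Op 24: insert b.com -> 10.0.0.3 (expiry=38+8=46). clock=38
Op 25: tick 5 -> clock=43. purged={a.com}
Op 26: insert a.com -> 10.0.0.1 (expiry=43+10=53). clock=43
Op 27: insert b.com -> 10.0.0.4 (expiry=43+4=47). clock=43
Op 28: insert b.com -> 10.0.0.2 (expiry=43+9=52). clock=43
Op 29: insert b.com -> 10.0.0.1 (expiry=43+6=49). clock=43
Final cache (unexpired): {a.com,b.com} -> size=2

Answer: 2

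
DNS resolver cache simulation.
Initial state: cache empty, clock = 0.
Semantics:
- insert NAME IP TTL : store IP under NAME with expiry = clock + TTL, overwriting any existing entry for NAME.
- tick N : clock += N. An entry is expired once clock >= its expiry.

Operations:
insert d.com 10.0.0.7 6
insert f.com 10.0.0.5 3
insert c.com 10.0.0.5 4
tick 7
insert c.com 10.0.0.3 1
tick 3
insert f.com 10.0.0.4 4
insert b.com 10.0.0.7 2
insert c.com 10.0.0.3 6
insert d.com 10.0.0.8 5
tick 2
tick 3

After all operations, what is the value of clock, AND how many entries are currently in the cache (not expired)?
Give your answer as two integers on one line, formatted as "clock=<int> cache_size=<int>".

Answer: clock=15 cache_size=1

Derivation:
Op 1: insert d.com -> 10.0.0.7 (expiry=0+6=6). clock=0
Op 2: insert f.com -> 10.0.0.5 (expiry=0+3=3). clock=0
Op 3: insert c.com -> 10.0.0.5 (expiry=0+4=4). clock=0
Op 4: tick 7 -> clock=7. purged={c.com,d.com,f.com}
Op 5: insert c.com -> 10.0.0.3 (expiry=7+1=8). clock=7
Op 6: tick 3 -> clock=10. purged={c.com}
Op 7: insert f.com -> 10.0.0.4 (expiry=10+4=14). clock=10
Op 8: insert b.com -> 10.0.0.7 (expiry=10+2=12). clock=10
Op 9: insert c.com -> 10.0.0.3 (expiry=10+6=16). clock=10
Op 10: insert d.com -> 10.0.0.8 (expiry=10+5=15). clock=10
Op 11: tick 2 -> clock=12. purged={b.com}
Op 12: tick 3 -> clock=15. purged={d.com,f.com}
Final clock = 15
Final cache (unexpired): {c.com} -> size=1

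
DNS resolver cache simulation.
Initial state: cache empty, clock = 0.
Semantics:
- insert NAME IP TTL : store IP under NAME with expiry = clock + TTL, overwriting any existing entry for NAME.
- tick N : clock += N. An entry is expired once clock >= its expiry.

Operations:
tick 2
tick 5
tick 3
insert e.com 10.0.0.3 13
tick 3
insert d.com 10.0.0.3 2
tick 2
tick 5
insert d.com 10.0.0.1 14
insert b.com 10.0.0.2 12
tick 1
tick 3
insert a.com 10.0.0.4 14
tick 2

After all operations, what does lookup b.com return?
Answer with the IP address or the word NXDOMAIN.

Answer: 10.0.0.2

Derivation:
Op 1: tick 2 -> clock=2.
Op 2: tick 5 -> clock=7.
Op 3: tick 3 -> clock=10.
Op 4: insert e.com -> 10.0.0.3 (expiry=10+13=23). clock=10
Op 5: tick 3 -> clock=13.
Op 6: insert d.com -> 10.0.0.3 (expiry=13+2=15). clock=13
Op 7: tick 2 -> clock=15. purged={d.com}
Op 8: tick 5 -> clock=20.
Op 9: insert d.com -> 10.0.0.1 (expiry=20+14=34). clock=20
Op 10: insert b.com -> 10.0.0.2 (expiry=20+12=32). clock=20
Op 11: tick 1 -> clock=21.
Op 12: tick 3 -> clock=24. purged={e.com}
Op 13: insert a.com -> 10.0.0.4 (expiry=24+14=38). clock=24
Op 14: tick 2 -> clock=26.
lookup b.com: present, ip=10.0.0.2 expiry=32 > clock=26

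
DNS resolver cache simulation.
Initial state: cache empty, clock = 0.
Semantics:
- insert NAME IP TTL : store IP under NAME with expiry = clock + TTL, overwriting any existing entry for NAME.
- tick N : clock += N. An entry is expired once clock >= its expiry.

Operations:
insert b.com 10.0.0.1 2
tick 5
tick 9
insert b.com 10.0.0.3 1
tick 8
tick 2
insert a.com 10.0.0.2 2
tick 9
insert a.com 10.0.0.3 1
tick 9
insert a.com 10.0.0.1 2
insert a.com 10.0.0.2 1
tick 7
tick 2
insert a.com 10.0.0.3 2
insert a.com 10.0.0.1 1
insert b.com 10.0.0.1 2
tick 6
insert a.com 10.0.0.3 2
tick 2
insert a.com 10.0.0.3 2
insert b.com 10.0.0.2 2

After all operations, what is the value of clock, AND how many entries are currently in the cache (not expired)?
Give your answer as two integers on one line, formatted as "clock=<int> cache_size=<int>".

Op 1: insert b.com -> 10.0.0.1 (expiry=0+2=2). clock=0
Op 2: tick 5 -> clock=5. purged={b.com}
Op 3: tick 9 -> clock=14.
Op 4: insert b.com -> 10.0.0.3 (expiry=14+1=15). clock=14
Op 5: tick 8 -> clock=22. purged={b.com}
Op 6: tick 2 -> clock=24.
Op 7: insert a.com -> 10.0.0.2 (expiry=24+2=26). clock=24
Op 8: tick 9 -> clock=33. purged={a.com}
Op 9: insert a.com -> 10.0.0.3 (expiry=33+1=34). clock=33
Op 10: tick 9 -> clock=42. purged={a.com}
Op 11: insert a.com -> 10.0.0.1 (expiry=42+2=44). clock=42
Op 12: insert a.com -> 10.0.0.2 (expiry=42+1=43). clock=42
Op 13: tick 7 -> clock=49. purged={a.com}
Op 14: tick 2 -> clock=51.
Op 15: insert a.com -> 10.0.0.3 (expiry=51+2=53). clock=51
Op 16: insert a.com -> 10.0.0.1 (expiry=51+1=52). clock=51
Op 17: insert b.com -> 10.0.0.1 (expiry=51+2=53). clock=51
Op 18: tick 6 -> clock=57. purged={a.com,b.com}
Op 19: insert a.com -> 10.0.0.3 (expiry=57+2=59). clock=57
Op 20: tick 2 -> clock=59. purged={a.com}
Op 21: insert a.com -> 10.0.0.3 (expiry=59+2=61). clock=59
Op 22: insert b.com -> 10.0.0.2 (expiry=59+2=61). clock=59
Final clock = 59
Final cache (unexpired): {a.com,b.com} -> size=2

Answer: clock=59 cache_size=2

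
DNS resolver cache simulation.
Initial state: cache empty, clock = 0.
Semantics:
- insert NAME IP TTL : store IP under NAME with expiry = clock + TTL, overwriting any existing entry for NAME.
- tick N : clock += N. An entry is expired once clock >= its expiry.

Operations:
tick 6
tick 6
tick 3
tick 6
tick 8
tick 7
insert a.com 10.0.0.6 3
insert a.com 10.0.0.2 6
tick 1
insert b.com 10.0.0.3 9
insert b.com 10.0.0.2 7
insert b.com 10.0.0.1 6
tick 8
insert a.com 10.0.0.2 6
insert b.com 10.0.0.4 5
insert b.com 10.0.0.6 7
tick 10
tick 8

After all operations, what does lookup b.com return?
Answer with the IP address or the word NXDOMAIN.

Answer: NXDOMAIN

Derivation:
Op 1: tick 6 -> clock=6.
Op 2: tick 6 -> clock=12.
Op 3: tick 3 -> clock=15.
Op 4: tick 6 -> clock=21.
Op 5: tick 8 -> clock=29.
Op 6: tick 7 -> clock=36.
Op 7: insert a.com -> 10.0.0.6 (expiry=36+3=39). clock=36
Op 8: insert a.com -> 10.0.0.2 (expiry=36+6=42). clock=36
Op 9: tick 1 -> clock=37.
Op 10: insert b.com -> 10.0.0.3 (expiry=37+9=46). clock=37
Op 11: insert b.com -> 10.0.0.2 (expiry=37+7=44). clock=37
Op 12: insert b.com -> 10.0.0.1 (expiry=37+6=43). clock=37
Op 13: tick 8 -> clock=45. purged={a.com,b.com}
Op 14: insert a.com -> 10.0.0.2 (expiry=45+6=51). clock=45
Op 15: insert b.com -> 10.0.0.4 (expiry=45+5=50). clock=45
Op 16: insert b.com -> 10.0.0.6 (expiry=45+7=52). clock=45
Op 17: tick 10 -> clock=55. purged={a.com,b.com}
Op 18: tick 8 -> clock=63.
lookup b.com: not in cache (expired or never inserted)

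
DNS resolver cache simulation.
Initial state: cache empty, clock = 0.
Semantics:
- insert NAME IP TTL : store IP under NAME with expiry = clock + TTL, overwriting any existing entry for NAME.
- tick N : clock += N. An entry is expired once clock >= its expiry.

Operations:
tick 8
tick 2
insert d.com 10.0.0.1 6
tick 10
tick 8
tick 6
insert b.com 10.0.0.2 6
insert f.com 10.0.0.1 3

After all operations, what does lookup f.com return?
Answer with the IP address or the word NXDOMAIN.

Answer: 10.0.0.1

Derivation:
Op 1: tick 8 -> clock=8.
Op 2: tick 2 -> clock=10.
Op 3: insert d.com -> 10.0.0.1 (expiry=10+6=16). clock=10
Op 4: tick 10 -> clock=20. purged={d.com}
Op 5: tick 8 -> clock=28.
Op 6: tick 6 -> clock=34.
Op 7: insert b.com -> 10.0.0.2 (expiry=34+6=40). clock=34
Op 8: insert f.com -> 10.0.0.1 (expiry=34+3=37). clock=34
lookup f.com: present, ip=10.0.0.1 expiry=37 > clock=34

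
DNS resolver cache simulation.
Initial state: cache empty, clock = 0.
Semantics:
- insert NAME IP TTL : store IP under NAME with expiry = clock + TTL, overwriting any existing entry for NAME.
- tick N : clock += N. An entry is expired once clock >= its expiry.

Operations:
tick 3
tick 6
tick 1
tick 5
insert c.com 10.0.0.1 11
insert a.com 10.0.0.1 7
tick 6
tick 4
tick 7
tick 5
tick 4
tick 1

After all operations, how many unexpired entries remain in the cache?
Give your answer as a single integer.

Answer: 0

Derivation:
Op 1: tick 3 -> clock=3.
Op 2: tick 6 -> clock=9.
Op 3: tick 1 -> clock=10.
Op 4: tick 5 -> clock=15.
Op 5: insert c.com -> 10.0.0.1 (expiry=15+11=26). clock=15
Op 6: insert a.com -> 10.0.0.1 (expiry=15+7=22). clock=15
Op 7: tick 6 -> clock=21.
Op 8: tick 4 -> clock=25. purged={a.com}
Op 9: tick 7 -> clock=32. purged={c.com}
Op 10: tick 5 -> clock=37.
Op 11: tick 4 -> clock=41.
Op 12: tick 1 -> clock=42.
Final cache (unexpired): {} -> size=0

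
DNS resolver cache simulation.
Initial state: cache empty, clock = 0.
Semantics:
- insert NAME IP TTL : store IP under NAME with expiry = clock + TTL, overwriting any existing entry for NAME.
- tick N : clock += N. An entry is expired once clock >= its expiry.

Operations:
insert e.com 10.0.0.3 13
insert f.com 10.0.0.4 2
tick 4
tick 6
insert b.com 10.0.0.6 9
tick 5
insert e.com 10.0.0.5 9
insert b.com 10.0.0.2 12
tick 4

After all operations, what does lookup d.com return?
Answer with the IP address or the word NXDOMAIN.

Answer: NXDOMAIN

Derivation:
Op 1: insert e.com -> 10.0.0.3 (expiry=0+13=13). clock=0
Op 2: insert f.com -> 10.0.0.4 (expiry=0+2=2). clock=0
Op 3: tick 4 -> clock=4. purged={f.com}
Op 4: tick 6 -> clock=10.
Op 5: insert b.com -> 10.0.0.6 (expiry=10+9=19). clock=10
Op 6: tick 5 -> clock=15. purged={e.com}
Op 7: insert e.com -> 10.0.0.5 (expiry=15+9=24). clock=15
Op 8: insert b.com -> 10.0.0.2 (expiry=15+12=27). clock=15
Op 9: tick 4 -> clock=19.
lookup d.com: not in cache (expired or never inserted)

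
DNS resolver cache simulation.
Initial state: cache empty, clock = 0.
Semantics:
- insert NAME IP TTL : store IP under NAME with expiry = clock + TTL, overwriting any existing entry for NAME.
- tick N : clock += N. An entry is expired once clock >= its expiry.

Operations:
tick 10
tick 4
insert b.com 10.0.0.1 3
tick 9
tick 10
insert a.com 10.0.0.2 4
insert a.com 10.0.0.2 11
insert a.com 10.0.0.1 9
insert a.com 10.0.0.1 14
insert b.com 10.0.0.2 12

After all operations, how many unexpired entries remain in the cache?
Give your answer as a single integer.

Answer: 2

Derivation:
Op 1: tick 10 -> clock=10.
Op 2: tick 4 -> clock=14.
Op 3: insert b.com -> 10.0.0.1 (expiry=14+3=17). clock=14
Op 4: tick 9 -> clock=23. purged={b.com}
Op 5: tick 10 -> clock=33.
Op 6: insert a.com -> 10.0.0.2 (expiry=33+4=37). clock=33
Op 7: insert a.com -> 10.0.0.2 (expiry=33+11=44). clock=33
Op 8: insert a.com -> 10.0.0.1 (expiry=33+9=42). clock=33
Op 9: insert a.com -> 10.0.0.1 (expiry=33+14=47). clock=33
Op 10: insert b.com -> 10.0.0.2 (expiry=33+12=45). clock=33
Final cache (unexpired): {a.com,b.com} -> size=2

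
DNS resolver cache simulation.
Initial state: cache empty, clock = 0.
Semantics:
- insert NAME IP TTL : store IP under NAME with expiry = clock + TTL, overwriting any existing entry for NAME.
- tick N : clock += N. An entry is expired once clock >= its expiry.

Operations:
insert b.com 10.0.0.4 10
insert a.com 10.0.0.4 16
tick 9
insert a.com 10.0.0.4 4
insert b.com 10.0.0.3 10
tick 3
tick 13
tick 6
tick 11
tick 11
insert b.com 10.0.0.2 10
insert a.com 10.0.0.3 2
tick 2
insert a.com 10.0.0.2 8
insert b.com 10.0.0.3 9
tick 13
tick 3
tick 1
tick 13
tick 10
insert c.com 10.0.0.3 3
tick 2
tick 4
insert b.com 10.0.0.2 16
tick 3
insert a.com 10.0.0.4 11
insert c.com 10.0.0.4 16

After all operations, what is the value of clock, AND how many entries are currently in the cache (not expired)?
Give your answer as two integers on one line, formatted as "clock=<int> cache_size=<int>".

Op 1: insert b.com -> 10.0.0.4 (expiry=0+10=10). clock=0
Op 2: insert a.com -> 10.0.0.4 (expiry=0+16=16). clock=0
Op 3: tick 9 -> clock=9.
Op 4: insert a.com -> 10.0.0.4 (expiry=9+4=13). clock=9
Op 5: insert b.com -> 10.0.0.3 (expiry=9+10=19). clock=9
Op 6: tick 3 -> clock=12.
Op 7: tick 13 -> clock=25. purged={a.com,b.com}
Op 8: tick 6 -> clock=31.
Op 9: tick 11 -> clock=42.
Op 10: tick 11 -> clock=53.
Op 11: insert b.com -> 10.0.0.2 (expiry=53+10=63). clock=53
Op 12: insert a.com -> 10.0.0.3 (expiry=53+2=55). clock=53
Op 13: tick 2 -> clock=55. purged={a.com}
Op 14: insert a.com -> 10.0.0.2 (expiry=55+8=63). clock=55
Op 15: insert b.com -> 10.0.0.3 (expiry=55+9=64). clock=55
Op 16: tick 13 -> clock=68. purged={a.com,b.com}
Op 17: tick 3 -> clock=71.
Op 18: tick 1 -> clock=72.
Op 19: tick 13 -> clock=85.
Op 20: tick 10 -> clock=95.
Op 21: insert c.com -> 10.0.0.3 (expiry=95+3=98). clock=95
Op 22: tick 2 -> clock=97.
Op 23: tick 4 -> clock=101. purged={c.com}
Op 24: insert b.com -> 10.0.0.2 (expiry=101+16=117). clock=101
Op 25: tick 3 -> clock=104.
Op 26: insert a.com -> 10.0.0.4 (expiry=104+11=115). clock=104
Op 27: insert c.com -> 10.0.0.4 (expiry=104+16=120). clock=104
Final clock = 104
Final cache (unexpired): {a.com,b.com,c.com} -> size=3

Answer: clock=104 cache_size=3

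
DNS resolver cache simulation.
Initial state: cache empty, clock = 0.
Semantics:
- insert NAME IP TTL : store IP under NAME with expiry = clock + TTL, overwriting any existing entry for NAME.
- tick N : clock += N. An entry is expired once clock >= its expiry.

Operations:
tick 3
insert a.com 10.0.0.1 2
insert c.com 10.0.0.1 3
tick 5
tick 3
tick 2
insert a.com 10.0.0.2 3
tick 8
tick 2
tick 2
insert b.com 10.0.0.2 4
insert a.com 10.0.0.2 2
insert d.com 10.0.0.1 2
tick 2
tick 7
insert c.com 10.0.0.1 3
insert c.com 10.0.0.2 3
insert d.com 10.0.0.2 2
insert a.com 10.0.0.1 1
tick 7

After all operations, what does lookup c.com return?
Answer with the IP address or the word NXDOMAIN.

Answer: NXDOMAIN

Derivation:
Op 1: tick 3 -> clock=3.
Op 2: insert a.com -> 10.0.0.1 (expiry=3+2=5). clock=3
Op 3: insert c.com -> 10.0.0.1 (expiry=3+3=6). clock=3
Op 4: tick 5 -> clock=8. purged={a.com,c.com}
Op 5: tick 3 -> clock=11.
Op 6: tick 2 -> clock=13.
Op 7: insert a.com -> 10.0.0.2 (expiry=13+3=16). clock=13
Op 8: tick 8 -> clock=21. purged={a.com}
Op 9: tick 2 -> clock=23.
Op 10: tick 2 -> clock=25.
Op 11: insert b.com -> 10.0.0.2 (expiry=25+4=29). clock=25
Op 12: insert a.com -> 10.0.0.2 (expiry=25+2=27). clock=25
Op 13: insert d.com -> 10.0.0.1 (expiry=25+2=27). clock=25
Op 14: tick 2 -> clock=27. purged={a.com,d.com}
Op 15: tick 7 -> clock=34. purged={b.com}
Op 16: insert c.com -> 10.0.0.1 (expiry=34+3=37). clock=34
Op 17: insert c.com -> 10.0.0.2 (expiry=34+3=37). clock=34
Op 18: insert d.com -> 10.0.0.2 (expiry=34+2=36). clock=34
Op 19: insert a.com -> 10.0.0.1 (expiry=34+1=35). clock=34
Op 20: tick 7 -> clock=41. purged={a.com,c.com,d.com}
lookup c.com: not in cache (expired or never inserted)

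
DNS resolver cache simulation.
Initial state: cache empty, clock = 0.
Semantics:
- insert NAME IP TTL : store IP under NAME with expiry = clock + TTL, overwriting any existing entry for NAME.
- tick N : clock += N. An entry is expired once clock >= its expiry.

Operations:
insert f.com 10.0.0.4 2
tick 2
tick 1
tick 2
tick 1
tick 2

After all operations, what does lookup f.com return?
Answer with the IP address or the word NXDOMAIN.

Answer: NXDOMAIN

Derivation:
Op 1: insert f.com -> 10.0.0.4 (expiry=0+2=2). clock=0
Op 2: tick 2 -> clock=2. purged={f.com}
Op 3: tick 1 -> clock=3.
Op 4: tick 2 -> clock=5.
Op 5: tick 1 -> clock=6.
Op 6: tick 2 -> clock=8.
lookup f.com: not in cache (expired or never inserted)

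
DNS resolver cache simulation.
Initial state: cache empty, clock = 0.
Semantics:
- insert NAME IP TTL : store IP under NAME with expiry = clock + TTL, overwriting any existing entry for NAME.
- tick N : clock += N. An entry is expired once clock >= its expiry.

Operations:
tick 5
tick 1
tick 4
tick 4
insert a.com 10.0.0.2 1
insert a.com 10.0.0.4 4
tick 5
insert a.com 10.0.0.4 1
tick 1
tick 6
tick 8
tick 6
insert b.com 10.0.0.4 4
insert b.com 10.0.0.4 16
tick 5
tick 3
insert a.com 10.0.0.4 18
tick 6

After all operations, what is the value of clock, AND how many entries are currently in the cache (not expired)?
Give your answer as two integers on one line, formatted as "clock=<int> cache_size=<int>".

Op 1: tick 5 -> clock=5.
Op 2: tick 1 -> clock=6.
Op 3: tick 4 -> clock=10.
Op 4: tick 4 -> clock=14.
Op 5: insert a.com -> 10.0.0.2 (expiry=14+1=15). clock=14
Op 6: insert a.com -> 10.0.0.4 (expiry=14+4=18). clock=14
Op 7: tick 5 -> clock=19. purged={a.com}
Op 8: insert a.com -> 10.0.0.4 (expiry=19+1=20). clock=19
Op 9: tick 1 -> clock=20. purged={a.com}
Op 10: tick 6 -> clock=26.
Op 11: tick 8 -> clock=34.
Op 12: tick 6 -> clock=40.
Op 13: insert b.com -> 10.0.0.4 (expiry=40+4=44). clock=40
Op 14: insert b.com -> 10.0.0.4 (expiry=40+16=56). clock=40
Op 15: tick 5 -> clock=45.
Op 16: tick 3 -> clock=48.
Op 17: insert a.com -> 10.0.0.4 (expiry=48+18=66). clock=48
Op 18: tick 6 -> clock=54.
Final clock = 54
Final cache (unexpired): {a.com,b.com} -> size=2

Answer: clock=54 cache_size=2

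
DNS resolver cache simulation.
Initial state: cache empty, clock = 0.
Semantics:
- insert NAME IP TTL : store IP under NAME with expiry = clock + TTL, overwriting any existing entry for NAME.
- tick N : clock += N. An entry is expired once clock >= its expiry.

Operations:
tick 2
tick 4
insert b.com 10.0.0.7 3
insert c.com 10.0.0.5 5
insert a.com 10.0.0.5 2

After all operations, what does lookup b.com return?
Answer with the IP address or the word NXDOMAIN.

Answer: 10.0.0.7

Derivation:
Op 1: tick 2 -> clock=2.
Op 2: tick 4 -> clock=6.
Op 3: insert b.com -> 10.0.0.7 (expiry=6+3=9). clock=6
Op 4: insert c.com -> 10.0.0.5 (expiry=6+5=11). clock=6
Op 5: insert a.com -> 10.0.0.5 (expiry=6+2=8). clock=6
lookup b.com: present, ip=10.0.0.7 expiry=9 > clock=6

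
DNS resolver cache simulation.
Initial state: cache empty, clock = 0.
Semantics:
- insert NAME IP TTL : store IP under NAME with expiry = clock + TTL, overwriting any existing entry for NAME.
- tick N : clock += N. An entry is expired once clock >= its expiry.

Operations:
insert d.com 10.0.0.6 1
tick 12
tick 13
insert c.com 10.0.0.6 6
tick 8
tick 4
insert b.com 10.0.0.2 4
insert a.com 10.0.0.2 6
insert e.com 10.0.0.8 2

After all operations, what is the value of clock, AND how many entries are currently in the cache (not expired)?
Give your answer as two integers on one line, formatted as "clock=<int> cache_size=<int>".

Op 1: insert d.com -> 10.0.0.6 (expiry=0+1=1). clock=0
Op 2: tick 12 -> clock=12. purged={d.com}
Op 3: tick 13 -> clock=25.
Op 4: insert c.com -> 10.0.0.6 (expiry=25+6=31). clock=25
Op 5: tick 8 -> clock=33. purged={c.com}
Op 6: tick 4 -> clock=37.
Op 7: insert b.com -> 10.0.0.2 (expiry=37+4=41). clock=37
Op 8: insert a.com -> 10.0.0.2 (expiry=37+6=43). clock=37
Op 9: insert e.com -> 10.0.0.8 (expiry=37+2=39). clock=37
Final clock = 37
Final cache (unexpired): {a.com,b.com,e.com} -> size=3

Answer: clock=37 cache_size=3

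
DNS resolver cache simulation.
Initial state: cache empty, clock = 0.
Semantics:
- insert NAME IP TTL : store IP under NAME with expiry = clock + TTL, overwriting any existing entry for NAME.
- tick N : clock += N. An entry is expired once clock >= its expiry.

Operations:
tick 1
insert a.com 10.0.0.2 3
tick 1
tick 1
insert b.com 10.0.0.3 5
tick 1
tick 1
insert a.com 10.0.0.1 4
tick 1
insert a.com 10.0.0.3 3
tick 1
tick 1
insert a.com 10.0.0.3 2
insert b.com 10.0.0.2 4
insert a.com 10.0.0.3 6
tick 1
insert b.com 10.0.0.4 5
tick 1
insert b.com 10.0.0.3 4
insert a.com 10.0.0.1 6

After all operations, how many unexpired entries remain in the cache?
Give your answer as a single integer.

Op 1: tick 1 -> clock=1.
Op 2: insert a.com -> 10.0.0.2 (expiry=1+3=4). clock=1
Op 3: tick 1 -> clock=2.
Op 4: tick 1 -> clock=3.
Op 5: insert b.com -> 10.0.0.3 (expiry=3+5=8). clock=3
Op 6: tick 1 -> clock=4. purged={a.com}
Op 7: tick 1 -> clock=5.
Op 8: insert a.com -> 10.0.0.1 (expiry=5+4=9). clock=5
Op 9: tick 1 -> clock=6.
Op 10: insert a.com -> 10.0.0.3 (expiry=6+3=9). clock=6
Op 11: tick 1 -> clock=7.
Op 12: tick 1 -> clock=8. purged={b.com}
Op 13: insert a.com -> 10.0.0.3 (expiry=8+2=10). clock=8
Op 14: insert b.com -> 10.0.0.2 (expiry=8+4=12). clock=8
Op 15: insert a.com -> 10.0.0.3 (expiry=8+6=14). clock=8
Op 16: tick 1 -> clock=9.
Op 17: insert b.com -> 10.0.0.4 (expiry=9+5=14). clock=9
Op 18: tick 1 -> clock=10.
Op 19: insert b.com -> 10.0.0.3 (expiry=10+4=14). clock=10
Op 20: insert a.com -> 10.0.0.1 (expiry=10+6=16). clock=10
Final cache (unexpired): {a.com,b.com} -> size=2

Answer: 2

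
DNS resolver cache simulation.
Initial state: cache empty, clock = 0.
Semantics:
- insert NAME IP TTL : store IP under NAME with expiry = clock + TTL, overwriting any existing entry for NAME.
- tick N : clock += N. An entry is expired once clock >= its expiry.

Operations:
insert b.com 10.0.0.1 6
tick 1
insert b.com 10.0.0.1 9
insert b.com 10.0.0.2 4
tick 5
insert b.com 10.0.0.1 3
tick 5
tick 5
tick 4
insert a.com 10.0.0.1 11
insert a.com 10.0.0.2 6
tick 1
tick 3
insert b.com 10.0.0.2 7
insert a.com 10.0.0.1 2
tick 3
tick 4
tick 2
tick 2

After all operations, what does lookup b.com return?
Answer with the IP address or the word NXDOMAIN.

Answer: NXDOMAIN

Derivation:
Op 1: insert b.com -> 10.0.0.1 (expiry=0+6=6). clock=0
Op 2: tick 1 -> clock=1.
Op 3: insert b.com -> 10.0.0.1 (expiry=1+9=10). clock=1
Op 4: insert b.com -> 10.0.0.2 (expiry=1+4=5). clock=1
Op 5: tick 5 -> clock=6. purged={b.com}
Op 6: insert b.com -> 10.0.0.1 (expiry=6+3=9). clock=6
Op 7: tick 5 -> clock=11. purged={b.com}
Op 8: tick 5 -> clock=16.
Op 9: tick 4 -> clock=20.
Op 10: insert a.com -> 10.0.0.1 (expiry=20+11=31). clock=20
Op 11: insert a.com -> 10.0.0.2 (expiry=20+6=26). clock=20
Op 12: tick 1 -> clock=21.
Op 13: tick 3 -> clock=24.
Op 14: insert b.com -> 10.0.0.2 (expiry=24+7=31). clock=24
Op 15: insert a.com -> 10.0.0.1 (expiry=24+2=26). clock=24
Op 16: tick 3 -> clock=27. purged={a.com}
Op 17: tick 4 -> clock=31. purged={b.com}
Op 18: tick 2 -> clock=33.
Op 19: tick 2 -> clock=35.
lookup b.com: not in cache (expired or never inserted)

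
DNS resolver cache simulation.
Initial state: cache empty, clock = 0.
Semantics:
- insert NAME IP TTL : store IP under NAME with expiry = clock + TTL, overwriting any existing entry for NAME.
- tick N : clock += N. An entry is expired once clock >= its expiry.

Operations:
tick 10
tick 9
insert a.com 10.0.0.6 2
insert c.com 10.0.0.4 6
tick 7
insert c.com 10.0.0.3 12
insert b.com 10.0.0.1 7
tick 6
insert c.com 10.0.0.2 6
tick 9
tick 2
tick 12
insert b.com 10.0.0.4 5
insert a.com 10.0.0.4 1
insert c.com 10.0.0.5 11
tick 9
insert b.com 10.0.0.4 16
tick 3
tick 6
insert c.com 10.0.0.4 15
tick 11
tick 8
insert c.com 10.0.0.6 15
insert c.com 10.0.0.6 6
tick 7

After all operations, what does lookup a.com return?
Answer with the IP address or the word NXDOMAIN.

Answer: NXDOMAIN

Derivation:
Op 1: tick 10 -> clock=10.
Op 2: tick 9 -> clock=19.
Op 3: insert a.com -> 10.0.0.6 (expiry=19+2=21). clock=19
Op 4: insert c.com -> 10.0.0.4 (expiry=19+6=25). clock=19
Op 5: tick 7 -> clock=26. purged={a.com,c.com}
Op 6: insert c.com -> 10.0.0.3 (expiry=26+12=38). clock=26
Op 7: insert b.com -> 10.0.0.1 (expiry=26+7=33). clock=26
Op 8: tick 6 -> clock=32.
Op 9: insert c.com -> 10.0.0.2 (expiry=32+6=38). clock=32
Op 10: tick 9 -> clock=41. purged={b.com,c.com}
Op 11: tick 2 -> clock=43.
Op 12: tick 12 -> clock=55.
Op 13: insert b.com -> 10.0.0.4 (expiry=55+5=60). clock=55
Op 14: insert a.com -> 10.0.0.4 (expiry=55+1=56). clock=55
Op 15: insert c.com -> 10.0.0.5 (expiry=55+11=66). clock=55
Op 16: tick 9 -> clock=64. purged={a.com,b.com}
Op 17: insert b.com -> 10.0.0.4 (expiry=64+16=80). clock=64
Op 18: tick 3 -> clock=67. purged={c.com}
Op 19: tick 6 -> clock=73.
Op 20: insert c.com -> 10.0.0.4 (expiry=73+15=88). clock=73
Op 21: tick 11 -> clock=84. purged={b.com}
Op 22: tick 8 -> clock=92. purged={c.com}
Op 23: insert c.com -> 10.0.0.6 (expiry=92+15=107). clock=92
Op 24: insert c.com -> 10.0.0.6 (expiry=92+6=98). clock=92
Op 25: tick 7 -> clock=99. purged={c.com}
lookup a.com: not in cache (expired or never inserted)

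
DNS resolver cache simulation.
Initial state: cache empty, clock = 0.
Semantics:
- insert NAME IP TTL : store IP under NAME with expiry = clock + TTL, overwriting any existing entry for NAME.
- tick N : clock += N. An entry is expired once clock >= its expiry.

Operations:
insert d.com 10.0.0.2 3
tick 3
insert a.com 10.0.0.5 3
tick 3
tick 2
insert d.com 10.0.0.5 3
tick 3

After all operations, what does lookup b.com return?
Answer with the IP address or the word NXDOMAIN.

Answer: NXDOMAIN

Derivation:
Op 1: insert d.com -> 10.0.0.2 (expiry=0+3=3). clock=0
Op 2: tick 3 -> clock=3. purged={d.com}
Op 3: insert a.com -> 10.0.0.5 (expiry=3+3=6). clock=3
Op 4: tick 3 -> clock=6. purged={a.com}
Op 5: tick 2 -> clock=8.
Op 6: insert d.com -> 10.0.0.5 (expiry=8+3=11). clock=8
Op 7: tick 3 -> clock=11. purged={d.com}
lookup b.com: not in cache (expired or never inserted)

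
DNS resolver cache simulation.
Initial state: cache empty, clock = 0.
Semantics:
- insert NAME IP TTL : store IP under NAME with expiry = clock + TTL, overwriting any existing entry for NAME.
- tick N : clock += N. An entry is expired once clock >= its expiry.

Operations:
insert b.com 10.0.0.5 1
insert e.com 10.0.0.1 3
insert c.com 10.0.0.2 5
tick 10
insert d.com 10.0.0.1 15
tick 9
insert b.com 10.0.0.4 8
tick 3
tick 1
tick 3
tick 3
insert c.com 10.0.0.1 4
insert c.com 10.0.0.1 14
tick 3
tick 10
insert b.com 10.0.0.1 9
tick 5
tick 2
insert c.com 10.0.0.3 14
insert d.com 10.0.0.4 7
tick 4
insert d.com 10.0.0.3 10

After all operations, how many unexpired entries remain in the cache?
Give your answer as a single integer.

Answer: 2

Derivation:
Op 1: insert b.com -> 10.0.0.5 (expiry=0+1=1). clock=0
Op 2: insert e.com -> 10.0.0.1 (expiry=0+3=3). clock=0
Op 3: insert c.com -> 10.0.0.2 (expiry=0+5=5). clock=0
Op 4: tick 10 -> clock=10. purged={b.com,c.com,e.com}
Op 5: insert d.com -> 10.0.0.1 (expiry=10+15=25). clock=10
Op 6: tick 9 -> clock=19.
Op 7: insert b.com -> 10.0.0.4 (expiry=19+8=27). clock=19
Op 8: tick 3 -> clock=22.
Op 9: tick 1 -> clock=23.
Op 10: tick 3 -> clock=26. purged={d.com}
Op 11: tick 3 -> clock=29. purged={b.com}
Op 12: insert c.com -> 10.0.0.1 (expiry=29+4=33). clock=29
Op 13: insert c.com -> 10.0.0.1 (expiry=29+14=43). clock=29
Op 14: tick 3 -> clock=32.
Op 15: tick 10 -> clock=42.
Op 16: insert b.com -> 10.0.0.1 (expiry=42+9=51). clock=42
Op 17: tick 5 -> clock=47. purged={c.com}
Op 18: tick 2 -> clock=49.
Op 19: insert c.com -> 10.0.0.3 (expiry=49+14=63). clock=49
Op 20: insert d.com -> 10.0.0.4 (expiry=49+7=56). clock=49
Op 21: tick 4 -> clock=53. purged={b.com}
Op 22: insert d.com -> 10.0.0.3 (expiry=53+10=63). clock=53
Final cache (unexpired): {c.com,d.com} -> size=2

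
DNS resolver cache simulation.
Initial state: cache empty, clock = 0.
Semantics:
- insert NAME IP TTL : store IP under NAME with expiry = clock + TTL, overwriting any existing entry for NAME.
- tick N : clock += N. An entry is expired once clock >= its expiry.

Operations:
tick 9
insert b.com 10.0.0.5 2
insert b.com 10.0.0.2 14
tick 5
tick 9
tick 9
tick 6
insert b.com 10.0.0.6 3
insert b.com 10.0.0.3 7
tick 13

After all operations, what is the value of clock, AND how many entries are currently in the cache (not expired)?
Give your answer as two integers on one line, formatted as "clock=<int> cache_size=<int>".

Answer: clock=51 cache_size=0

Derivation:
Op 1: tick 9 -> clock=9.
Op 2: insert b.com -> 10.0.0.5 (expiry=9+2=11). clock=9
Op 3: insert b.com -> 10.0.0.2 (expiry=9+14=23). clock=9
Op 4: tick 5 -> clock=14.
Op 5: tick 9 -> clock=23. purged={b.com}
Op 6: tick 9 -> clock=32.
Op 7: tick 6 -> clock=38.
Op 8: insert b.com -> 10.0.0.6 (expiry=38+3=41). clock=38
Op 9: insert b.com -> 10.0.0.3 (expiry=38+7=45). clock=38
Op 10: tick 13 -> clock=51. purged={b.com}
Final clock = 51
Final cache (unexpired): {} -> size=0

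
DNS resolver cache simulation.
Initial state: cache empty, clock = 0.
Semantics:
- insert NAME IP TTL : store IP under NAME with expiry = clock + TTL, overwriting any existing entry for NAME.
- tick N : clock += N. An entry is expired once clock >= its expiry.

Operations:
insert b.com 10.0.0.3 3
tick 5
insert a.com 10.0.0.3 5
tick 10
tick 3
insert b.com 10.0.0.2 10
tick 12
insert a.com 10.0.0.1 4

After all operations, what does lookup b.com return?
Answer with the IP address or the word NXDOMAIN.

Op 1: insert b.com -> 10.0.0.3 (expiry=0+3=3). clock=0
Op 2: tick 5 -> clock=5. purged={b.com}
Op 3: insert a.com -> 10.0.0.3 (expiry=5+5=10). clock=5
Op 4: tick 10 -> clock=15. purged={a.com}
Op 5: tick 3 -> clock=18.
Op 6: insert b.com -> 10.0.0.2 (expiry=18+10=28). clock=18
Op 7: tick 12 -> clock=30. purged={b.com}
Op 8: insert a.com -> 10.0.0.1 (expiry=30+4=34). clock=30
lookup b.com: not in cache (expired or never inserted)

Answer: NXDOMAIN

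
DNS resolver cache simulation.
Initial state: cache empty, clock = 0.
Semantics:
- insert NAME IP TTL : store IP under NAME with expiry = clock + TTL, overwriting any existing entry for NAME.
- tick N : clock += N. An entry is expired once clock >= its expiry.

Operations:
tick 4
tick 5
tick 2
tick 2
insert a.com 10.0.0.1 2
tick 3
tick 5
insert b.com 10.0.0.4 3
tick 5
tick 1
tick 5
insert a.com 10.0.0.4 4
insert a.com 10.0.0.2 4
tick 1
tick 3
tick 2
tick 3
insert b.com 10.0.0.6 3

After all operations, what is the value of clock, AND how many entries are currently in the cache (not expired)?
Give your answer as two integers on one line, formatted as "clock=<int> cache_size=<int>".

Op 1: tick 4 -> clock=4.
Op 2: tick 5 -> clock=9.
Op 3: tick 2 -> clock=11.
Op 4: tick 2 -> clock=13.
Op 5: insert a.com -> 10.0.0.1 (expiry=13+2=15). clock=13
Op 6: tick 3 -> clock=16. purged={a.com}
Op 7: tick 5 -> clock=21.
Op 8: insert b.com -> 10.0.0.4 (expiry=21+3=24). clock=21
Op 9: tick 5 -> clock=26. purged={b.com}
Op 10: tick 1 -> clock=27.
Op 11: tick 5 -> clock=32.
Op 12: insert a.com -> 10.0.0.4 (expiry=32+4=36). clock=32
Op 13: insert a.com -> 10.0.0.2 (expiry=32+4=36). clock=32
Op 14: tick 1 -> clock=33.
Op 15: tick 3 -> clock=36. purged={a.com}
Op 16: tick 2 -> clock=38.
Op 17: tick 3 -> clock=41.
Op 18: insert b.com -> 10.0.0.6 (expiry=41+3=44). clock=41
Final clock = 41
Final cache (unexpired): {b.com} -> size=1

Answer: clock=41 cache_size=1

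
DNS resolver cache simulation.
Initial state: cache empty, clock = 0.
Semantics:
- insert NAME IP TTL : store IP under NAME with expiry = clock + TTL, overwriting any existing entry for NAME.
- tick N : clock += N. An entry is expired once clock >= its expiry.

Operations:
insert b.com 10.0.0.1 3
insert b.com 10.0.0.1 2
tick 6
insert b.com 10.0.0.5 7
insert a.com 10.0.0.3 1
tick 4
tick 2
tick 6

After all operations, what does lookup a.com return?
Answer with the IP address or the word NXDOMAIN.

Op 1: insert b.com -> 10.0.0.1 (expiry=0+3=3). clock=0
Op 2: insert b.com -> 10.0.0.1 (expiry=0+2=2). clock=0
Op 3: tick 6 -> clock=6. purged={b.com}
Op 4: insert b.com -> 10.0.0.5 (expiry=6+7=13). clock=6
Op 5: insert a.com -> 10.0.0.3 (expiry=6+1=7). clock=6
Op 6: tick 4 -> clock=10. purged={a.com}
Op 7: tick 2 -> clock=12.
Op 8: tick 6 -> clock=18. purged={b.com}
lookup a.com: not in cache (expired or never inserted)

Answer: NXDOMAIN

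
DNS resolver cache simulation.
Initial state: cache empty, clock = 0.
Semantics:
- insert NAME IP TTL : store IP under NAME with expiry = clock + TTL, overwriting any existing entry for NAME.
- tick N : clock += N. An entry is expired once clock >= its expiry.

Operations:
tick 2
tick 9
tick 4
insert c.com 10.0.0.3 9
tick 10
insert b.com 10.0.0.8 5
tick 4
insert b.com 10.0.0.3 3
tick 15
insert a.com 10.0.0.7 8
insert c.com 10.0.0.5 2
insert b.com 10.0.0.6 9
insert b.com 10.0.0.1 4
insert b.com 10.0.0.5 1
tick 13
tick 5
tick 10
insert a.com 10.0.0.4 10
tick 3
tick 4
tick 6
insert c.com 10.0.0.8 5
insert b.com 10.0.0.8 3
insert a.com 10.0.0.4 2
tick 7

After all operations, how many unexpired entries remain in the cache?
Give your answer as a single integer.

Op 1: tick 2 -> clock=2.
Op 2: tick 9 -> clock=11.
Op 3: tick 4 -> clock=15.
Op 4: insert c.com -> 10.0.0.3 (expiry=15+9=24). clock=15
Op 5: tick 10 -> clock=25. purged={c.com}
Op 6: insert b.com -> 10.0.0.8 (expiry=25+5=30). clock=25
Op 7: tick 4 -> clock=29.
Op 8: insert b.com -> 10.0.0.3 (expiry=29+3=32). clock=29
Op 9: tick 15 -> clock=44. purged={b.com}
Op 10: insert a.com -> 10.0.0.7 (expiry=44+8=52). clock=44
Op 11: insert c.com -> 10.0.0.5 (expiry=44+2=46). clock=44
Op 12: insert b.com -> 10.0.0.6 (expiry=44+9=53). clock=44
Op 13: insert b.com -> 10.0.0.1 (expiry=44+4=48). clock=44
Op 14: insert b.com -> 10.0.0.5 (expiry=44+1=45). clock=44
Op 15: tick 13 -> clock=57. purged={a.com,b.com,c.com}
Op 16: tick 5 -> clock=62.
Op 17: tick 10 -> clock=72.
Op 18: insert a.com -> 10.0.0.4 (expiry=72+10=82). clock=72
Op 19: tick 3 -> clock=75.
Op 20: tick 4 -> clock=79.
Op 21: tick 6 -> clock=85. purged={a.com}
Op 22: insert c.com -> 10.0.0.8 (expiry=85+5=90). clock=85
Op 23: insert b.com -> 10.0.0.8 (expiry=85+3=88). clock=85
Op 24: insert a.com -> 10.0.0.4 (expiry=85+2=87). clock=85
Op 25: tick 7 -> clock=92. purged={a.com,b.com,c.com}
Final cache (unexpired): {} -> size=0

Answer: 0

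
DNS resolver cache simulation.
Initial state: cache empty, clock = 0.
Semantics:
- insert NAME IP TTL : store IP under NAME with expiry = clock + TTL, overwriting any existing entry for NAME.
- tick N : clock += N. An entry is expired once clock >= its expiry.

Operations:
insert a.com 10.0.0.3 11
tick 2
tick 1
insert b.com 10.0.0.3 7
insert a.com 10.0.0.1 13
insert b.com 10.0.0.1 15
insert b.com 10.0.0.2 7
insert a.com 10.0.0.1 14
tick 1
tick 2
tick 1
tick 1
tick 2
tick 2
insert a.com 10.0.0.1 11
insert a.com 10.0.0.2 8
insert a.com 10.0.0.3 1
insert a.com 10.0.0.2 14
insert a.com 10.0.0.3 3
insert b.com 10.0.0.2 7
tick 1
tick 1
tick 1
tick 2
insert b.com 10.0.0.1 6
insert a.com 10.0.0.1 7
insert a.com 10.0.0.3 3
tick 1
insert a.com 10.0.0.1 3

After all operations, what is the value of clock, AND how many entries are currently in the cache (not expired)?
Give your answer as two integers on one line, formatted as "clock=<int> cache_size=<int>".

Op 1: insert a.com -> 10.0.0.3 (expiry=0+11=11). clock=0
Op 2: tick 2 -> clock=2.
Op 3: tick 1 -> clock=3.
Op 4: insert b.com -> 10.0.0.3 (expiry=3+7=10). clock=3
Op 5: insert a.com -> 10.0.0.1 (expiry=3+13=16). clock=3
Op 6: insert b.com -> 10.0.0.1 (expiry=3+15=18). clock=3
Op 7: insert b.com -> 10.0.0.2 (expiry=3+7=10). clock=3
Op 8: insert a.com -> 10.0.0.1 (expiry=3+14=17). clock=3
Op 9: tick 1 -> clock=4.
Op 10: tick 2 -> clock=6.
Op 11: tick 1 -> clock=7.
Op 12: tick 1 -> clock=8.
Op 13: tick 2 -> clock=10. purged={b.com}
Op 14: tick 2 -> clock=12.
Op 15: insert a.com -> 10.0.0.1 (expiry=12+11=23). clock=12
Op 16: insert a.com -> 10.0.0.2 (expiry=12+8=20). clock=12
Op 17: insert a.com -> 10.0.0.3 (expiry=12+1=13). clock=12
Op 18: insert a.com -> 10.0.0.2 (expiry=12+14=26). clock=12
Op 19: insert a.com -> 10.0.0.3 (expiry=12+3=15). clock=12
Op 20: insert b.com -> 10.0.0.2 (expiry=12+7=19). clock=12
Op 21: tick 1 -> clock=13.
Op 22: tick 1 -> clock=14.
Op 23: tick 1 -> clock=15. purged={a.com}
Op 24: tick 2 -> clock=17.
Op 25: insert b.com -> 10.0.0.1 (expiry=17+6=23). clock=17
Op 26: insert a.com -> 10.0.0.1 (expiry=17+7=24). clock=17
Op 27: insert a.com -> 10.0.0.3 (expiry=17+3=20). clock=17
Op 28: tick 1 -> clock=18.
Op 29: insert a.com -> 10.0.0.1 (expiry=18+3=21). clock=18
Final clock = 18
Final cache (unexpired): {a.com,b.com} -> size=2

Answer: clock=18 cache_size=2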